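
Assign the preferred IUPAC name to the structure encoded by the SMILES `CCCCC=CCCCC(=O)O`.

Counting along the main chain through the –COOH group and the multiple bond gives 10 carbons: the parent is decane.
The highest-priority functional group is a carboxylic acid (terminal –COOH), so the name ends in -oic acid.
There is one C=C double bond, indicated by the ending -ene.
Number the chain so that the carboxylic acid carbon is C-1 by definition.
That gives the double bond between C-5 and C-6.
Assembling the pieces gives dec-5-enoic acid.

dec-5-enoic acid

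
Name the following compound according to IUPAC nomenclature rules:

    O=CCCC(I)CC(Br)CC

6-bromo-4-iodooctanal

The longest carbon chain that includes the –CHO group has 8 carbons, so the parent hydride is octane.
The principal characteristic group is an aldehyde (terminal –CHO), named with the suffix -al.
Choose the numbering such that the aldehyde carbon is C-1 by definition.
This places a bromo group at C-6; an iodo group at C-4.
The substituents are ordered alphabetically, ignoring any di-/tri- multipliers.
Assembling the pieces gives 6-bromo-4-iodooctanal.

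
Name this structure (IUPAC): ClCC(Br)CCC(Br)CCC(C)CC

2,5-dibromo-1-chloro-8-methyldecane

The longest continuous carbon chain has 10 atoms, so the parent hydride is decane.
The numbering direction is chosen so that the substituent locant set {1,2,5,8} is lower than {3,6,9,10} at the first point of difference.
With this numbering: bromo groups at C-2 and C-5; a chloro group at C-1; a methyl group at C-8.
The substituents are ordered alphabetically, ignoring any di-/tri- multipliers.
The name is 2,5-dibromo-1-chloro-8-methyldecane.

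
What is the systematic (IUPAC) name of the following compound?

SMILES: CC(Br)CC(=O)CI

The longest chain bearing the carbonyl is 5 carbons long (pentane).
A ketone (C=O on an internal carbon) is the principal characteristic group, giving the suffix -one.
Choose the numbering such that numbering from this end puts the carbonyl group at C-2 rather than C-4.
That gives the carbonyl at C-2; a bromo group at C-4; an iodo group at C-1.
The substituents are ordered alphabetically, ignoring any di-/tri- multipliers.
Putting it together: 4-bromo-1-iodopentan-2-one.

4-bromo-1-iodopentan-2-one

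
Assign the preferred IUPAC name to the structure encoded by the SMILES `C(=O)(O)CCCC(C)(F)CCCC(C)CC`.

The longest chain bearing the –COOH group is 11 carbons long (undecane).
The principal characteristic group is a carboxylic acid (terminal –COOH), named with the suffix -oic acid.
The numbering direction is chosen so that the carboxylic acid carbon is C-1 by definition.
This places a fluoro group at C-5; methyl groups at C-5 and C-9.
Substituent prefixes are cited in alphabetical order (multiplying prefixes like di-/tri- are ignored for ordering).
Putting it together: 5-fluoro-5,9-dimethylundecanoic acid.

5-fluoro-5,9-dimethylundecanoic acid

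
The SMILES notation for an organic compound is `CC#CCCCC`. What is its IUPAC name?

hept-2-yne

The longest chain bearing the multiple bond is 7 carbons long (heptane).
A C≡C triple bond in the chain gives the infix -yne-.
Choose the numbering such that numbering from this end puts the triple bond at C-2 rather than C-5.
That gives the triple bond between C-2 and C-3.
The name is hept-2-yne.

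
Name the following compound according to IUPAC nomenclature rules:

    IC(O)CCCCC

The longest chain bearing the –OH group is 6 carbons long (hexane).
An alcohol (–OH) is the principal characteristic group, giving the suffix -ol.
The numbering direction is chosen so that numbering from this end puts the hydroxyl group at C-1 rather than C-6.
That gives the hydroxyl at C-1; an iodo group at C-1.
The name is 1-iodohexan-1-ol.

1-iodohexan-1-ol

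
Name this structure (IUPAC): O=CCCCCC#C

The longest chain bearing the –CHO group and the multiple bond is 7 carbons long (heptane).
The principal characteristic group is an aldehyde (terminal –CHO), named with the suffix -al.
A C≡C triple bond in the chain gives the infix -yne-.
The numbering direction is chosen so that the aldehyde carbon is C-1 by definition.
This places the triple bond between C-6 and C-7.
The name is hept-6-ynal.

hept-6-ynal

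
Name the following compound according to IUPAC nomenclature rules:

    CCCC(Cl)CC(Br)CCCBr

1,4-dibromo-6-chlorononane

The longest continuous carbon chain has 9 atoms, so the parent hydride is nonane.
The numbering direction is chosen so that the substituent locant set {1,4,6} is lower than {4,6,9} at the first point of difference.
That gives bromo groups at C-1 and C-4; a chloro group at C-6.
Prefixes are listed alphabetically: bromo, chloro.
Assembling the pieces gives 1,4-dibromo-6-chlorononane.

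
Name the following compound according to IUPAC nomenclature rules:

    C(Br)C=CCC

The longest chain bearing the multiple bond is 5 carbons long (pentane).
A C=C double bond in the chain gives the infix -ene-.
Choose the numbering such that numbering from this end puts the double bond at C-2 rather than C-3.
That gives the double bond between C-2 and C-3; a bromo group at C-1.
Putting it together: 1-bromopent-2-ene.

1-bromopent-2-ene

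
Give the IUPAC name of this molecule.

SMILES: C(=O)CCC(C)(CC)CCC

4-ethyl-4-methylheptanal

The longest chain bearing the –CHO group is 7 carbons long (heptane).
An aldehyde (terminal –CHO) is the principal characteristic group, giving the suffix -al.
Choose the numbering such that the aldehyde carbon is C-1 by definition.
This places an ethyl group at C-4; a methyl group at C-4.
Substituent prefixes are cited in alphabetical order (multiplying prefixes like di-/tri- are ignored for ordering).
Assembling the pieces gives 4-ethyl-4-methylheptanal.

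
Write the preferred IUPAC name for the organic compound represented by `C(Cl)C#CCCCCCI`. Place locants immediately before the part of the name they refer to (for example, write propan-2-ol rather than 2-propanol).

1-chloro-8-iodooct-2-yne

The longest carbon chain that includes the multiple bond has 8 carbons, so the parent hydride is octane.
A C≡C triple bond in the chain gives the infix -yne-.
Number the chain so that numbering from this end puts the triple bond at C-2 rather than C-6.
With this numbering: the triple bond between C-2 and C-3; a chloro group at C-1; an iodo group at C-8.
Substituent prefixes are cited in alphabetical order (multiplying prefixes like di-/tri- are ignored for ordering).
Putting it together: 1-chloro-8-iodooct-2-yne.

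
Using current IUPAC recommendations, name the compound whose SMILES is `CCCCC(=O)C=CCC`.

non-3-en-5-one

The longest carbon chain that includes the carbonyl and the multiple bond has 9 carbons, so the parent hydride is nonane.
A ketone (C=O on an internal carbon) is the principal characteristic group, giving the suffix -one.
There is one C=C double bond, indicated by the ending -ene.
Number the chain so that numbering from this end puts the double bond at C-3 rather than C-6.
This places the carbonyl at C-5; the double bond between C-3 and C-4.
Assembling the pieces gives non-3-en-5-one.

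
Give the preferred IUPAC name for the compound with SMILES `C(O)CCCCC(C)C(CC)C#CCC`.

7-ethyl-6-methylundec-8-yn-1-ol

The longest chain bearing the –OH group and the multiple bond is 11 carbons long (undecane).
An alcohol (–OH) is the principal characteristic group, giving the suffix -ol.
There is one C≡C triple bond, indicated by the ending -yne.
The numbering direction is chosen so that numbering from this end puts the hydroxyl group at C-1 rather than C-11.
This places the hydroxyl at C-1; the triple bond between C-8 and C-9; an ethyl group at C-7; a methyl group at C-6.
Substituent prefixes are cited in alphabetical order (multiplying prefixes like di-/tri- are ignored for ordering).
Assembling the pieces gives 7-ethyl-6-methylundec-8-yn-1-ol.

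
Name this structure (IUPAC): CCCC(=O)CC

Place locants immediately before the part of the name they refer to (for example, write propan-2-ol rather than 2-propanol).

Counting along the main chain through the carbonyl gives 6 carbons: the parent is hexane.
The highest-priority functional group is a ketone (C=O on an internal carbon), so the name ends in -one.
Number the chain so that numbering from this end puts the carbonyl group at C-3 rather than C-4.
That gives the carbonyl at C-3.
Putting it together: hexan-3-one.

hexan-3-one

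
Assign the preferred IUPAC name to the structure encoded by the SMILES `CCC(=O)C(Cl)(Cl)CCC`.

4,4-dichloroheptan-3-one

Counting along the main chain through the carbonyl gives 7 carbons: the parent is heptane.
A ketone (C=O on an internal carbon) is the principal characteristic group, giving the suffix -one.
Number the chain so that numbering from this end puts the carbonyl group at C-3 rather than C-5.
With this numbering: the carbonyl at C-3; two chloro groups at C-4.
The name is 4,4-dichloroheptan-3-one.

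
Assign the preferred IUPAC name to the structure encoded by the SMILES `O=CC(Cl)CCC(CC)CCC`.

2-chloro-5-ethyloctanal

Counting along the main chain through the –CHO group gives 8 carbons: the parent is octane.
An aldehyde (terminal –CHO) is the principal characteristic group, giving the suffix -al.
Choose the numbering such that the aldehyde carbon is C-1 by definition.
This places a chloro group at C-2; an ethyl group at C-5.
Substituent prefixes are cited in alphabetical order (multiplying prefixes like di-/tri- are ignored for ordering).
The name is 2-chloro-5-ethyloctanal.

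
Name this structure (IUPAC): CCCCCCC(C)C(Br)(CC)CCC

The longest continuous carbon chain has 11 atoms, so the parent hydride is undecane.
The numbering direction is chosen so that the substituent locant set {4,4,5} is lower than {7,8,8} at the first point of difference.
That gives a bromo group at C-4; an ethyl group at C-4; a methyl group at C-5.
Prefixes are listed alphabetically: bromo, ethyl, methyl.
The name is 4-bromo-4-ethyl-5-methylundecane.

4-bromo-4-ethyl-5-methylundecane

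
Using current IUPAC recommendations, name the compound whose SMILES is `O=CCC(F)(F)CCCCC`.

Counting along the main chain through the –CHO group gives 8 carbons: the parent is octane.
An aldehyde (terminal –CHO) is the principal characteristic group, giving the suffix -al.
Number the chain so that the aldehyde carbon is C-1 by definition.
That gives two fluoro groups at C-3.
Assembling the pieces gives 3,3-difluorooctanal.

3,3-difluorooctanal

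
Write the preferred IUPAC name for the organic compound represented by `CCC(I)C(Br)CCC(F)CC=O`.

The longest carbon chain that includes the –CHO group has 9 carbons, so the parent hydride is nonane.
An aldehyde (terminal –CHO) is the principal characteristic group, giving the suffix -al.
The numbering direction is chosen so that the aldehyde carbon is C-1 by definition.
That gives a bromo group at C-6; a fluoro group at C-3; an iodo group at C-7.
Substituent prefixes are cited in alphabetical order (multiplying prefixes like di-/tri- are ignored for ordering).
The name is 6-bromo-3-fluoro-7-iodononanal.

6-bromo-3-fluoro-7-iodononanal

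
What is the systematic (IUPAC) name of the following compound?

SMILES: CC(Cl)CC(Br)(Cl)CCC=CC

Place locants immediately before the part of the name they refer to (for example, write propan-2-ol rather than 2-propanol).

6-bromo-6,8-dichloronon-2-ene

The longest chain bearing the multiple bond is 9 carbons long (nonane).
There is one C=C double bond, indicated by the ending -ene.
The numbering direction is chosen so that numbering from this end puts the double bond at C-2 rather than C-7.
That gives the double bond between C-2 and C-3; a bromo group at C-6; chloro groups at C-6 and C-8.
The substituents are ordered alphabetically, ignoring any di-/tri- multipliers.
Putting it together: 6-bromo-6,8-dichloronon-2-ene.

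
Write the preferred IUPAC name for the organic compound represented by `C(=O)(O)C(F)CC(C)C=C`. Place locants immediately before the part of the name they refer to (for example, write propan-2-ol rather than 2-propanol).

2-fluoro-4-methylhex-5-enoic acid

The longest chain bearing the –COOH group and the multiple bond is 6 carbons long (hexane).
The highest-priority functional group is a carboxylic acid (terminal –COOH), so the name ends in -oic acid.
There is one C=C double bond, indicated by the ending -ene.
Number the chain so that the carboxylic acid carbon is C-1 by definition.
With this numbering: the double bond between C-5 and C-6; a fluoro group at C-2; a methyl group at C-4.
Prefixes are listed alphabetically: fluoro, methyl.
Assembling the pieces gives 2-fluoro-4-methylhex-5-enoic acid.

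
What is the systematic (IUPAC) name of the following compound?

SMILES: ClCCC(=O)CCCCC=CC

1-chlorodec-8-en-3-one

The longest chain bearing the carbonyl and the multiple bond is 10 carbons long (decane).
The highest-priority functional group is a ketone (C=O on an internal carbon), so the name ends in -one.
There is one C=C double bond, indicated by the ending -ene.
Number the chain so that numbering from this end puts the carbonyl group at C-3 rather than C-8.
With this numbering: the carbonyl at C-3; the double bond between C-8 and C-9; a chloro group at C-1.
Putting it together: 1-chlorodec-8-en-3-one.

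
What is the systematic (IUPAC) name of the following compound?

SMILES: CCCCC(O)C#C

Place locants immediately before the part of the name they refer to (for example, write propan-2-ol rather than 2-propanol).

Counting along the main chain through the –OH group and the multiple bond gives 7 carbons: the parent is heptane.
The highest-priority functional group is an alcohol (–OH), so the name ends in -ol.
There is one C≡C triple bond, indicated by the ending -yne.
Choose the numbering such that numbering from this end puts the hydroxyl group at C-3 rather than C-5.
With this numbering: the hydroxyl at C-3; the triple bond between C-1 and C-2.
The name is hept-1-yn-3-ol.

hept-1-yn-3-ol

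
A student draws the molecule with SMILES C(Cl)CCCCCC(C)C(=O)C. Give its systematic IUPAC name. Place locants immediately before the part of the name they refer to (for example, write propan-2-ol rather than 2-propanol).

The longest carbon chain that includes the carbonyl has 9 carbons, so the parent hydride is nonane.
The highest-priority functional group is a ketone (C=O on an internal carbon), so the name ends in -one.
Choose the numbering such that numbering from this end puts the carbonyl group at C-2 rather than C-8.
This places the carbonyl at C-2; a chloro group at C-9; a methyl group at C-3.
Substituent prefixes are cited in alphabetical order (multiplying prefixes like di-/tri- are ignored for ordering).
Putting it together: 9-chloro-3-methylnonan-2-one.

9-chloro-3-methylnonan-2-one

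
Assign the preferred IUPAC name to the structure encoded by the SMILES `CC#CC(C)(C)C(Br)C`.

5-bromo-4,4-dimethylhex-2-yne

Counting along the main chain through the multiple bond gives 6 carbons: the parent is hexane.
A C≡C triple bond in the chain gives the infix -yne-.
Number the chain so that numbering from this end puts the triple bond at C-2 rather than C-4.
With this numbering: the triple bond between C-2 and C-3; a bromo group at C-5; two methyl groups at C-4.
Prefixes are listed alphabetically: bromo, methyl.
Assembling the pieces gives 5-bromo-4,4-dimethylhex-2-yne.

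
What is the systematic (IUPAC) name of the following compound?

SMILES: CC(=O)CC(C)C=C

The longest chain bearing the carbonyl and the multiple bond is 6 carbons long (hexane).
A ketone (C=O on an internal carbon) is the principal characteristic group, giving the suffix -one.
The chain contains a C=C double bond, so the unsaturation ending is -ene.
Choose the numbering such that numbering from this end puts the carbonyl group at C-2 rather than C-5.
That gives the carbonyl at C-2; the double bond between C-5 and C-6; a methyl group at C-4.
Putting it together: 4-methylhex-5-en-2-one.

4-methylhex-5-en-2-one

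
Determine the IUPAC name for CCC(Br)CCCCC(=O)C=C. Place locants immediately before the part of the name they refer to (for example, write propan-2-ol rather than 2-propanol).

The longest carbon chain that includes the carbonyl and the multiple bond has 10 carbons, so the parent hydride is decane.
The highest-priority functional group is a ketone (C=O on an internal carbon), so the name ends in -one.
A C=C double bond in the chain gives the infix -ene-.
Number the chain so that numbering from this end puts the carbonyl group at C-3 rather than C-8.
This places the carbonyl at C-3; the double bond between C-1 and C-2; a bromo group at C-8.
The name is 8-bromodec-1-en-3-one.

8-bromodec-1-en-3-one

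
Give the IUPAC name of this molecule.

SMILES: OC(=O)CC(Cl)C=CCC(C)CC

The longest carbon chain that includes the –COOH group and the multiple bond has 9 carbons, so the parent hydride is nonane.
The principal characteristic group is a carboxylic acid (terminal –COOH), named with the suffix -oic acid.
A C=C double bond in the chain gives the infix -ene-.
Choose the numbering such that the carboxylic acid carbon is C-1 by definition.
With this numbering: the double bond between C-4 and C-5; a chloro group at C-3; a methyl group at C-7.
The substituents are ordered alphabetically, ignoring any di-/tri- multipliers.
Assembling the pieces gives 3-chloro-7-methylnon-4-enoic acid.

3-chloro-7-methylnon-4-enoic acid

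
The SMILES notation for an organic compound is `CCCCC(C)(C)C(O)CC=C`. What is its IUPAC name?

The longest chain bearing the –OH group and the multiple bond is 9 carbons long (nonane).
The highest-priority functional group is an alcohol (–OH), so the name ends in -ol.
A C=C double bond in the chain gives the infix -ene-.
Number the chain so that numbering from this end puts the hydroxyl group at C-4 rather than C-6.
This places the hydroxyl at C-4; the double bond between C-1 and C-2; two methyl groups at C-5.
The name is 5,5-dimethylnon-1-en-4-ol.

5,5-dimethylnon-1-en-4-ol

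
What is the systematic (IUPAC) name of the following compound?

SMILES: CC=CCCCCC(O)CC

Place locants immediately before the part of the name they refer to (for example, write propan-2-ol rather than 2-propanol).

The longest chain bearing the –OH group and the multiple bond is 10 carbons long (decane).
An alcohol (–OH) is the principal characteristic group, giving the suffix -ol.
A C=C double bond in the chain gives the infix -ene-.
Number the chain so that numbering from this end puts the hydroxyl group at C-3 rather than C-8.
That gives the hydroxyl at C-3; the double bond between C-8 and C-9.
Assembling the pieces gives dec-8-en-3-ol.

dec-8-en-3-ol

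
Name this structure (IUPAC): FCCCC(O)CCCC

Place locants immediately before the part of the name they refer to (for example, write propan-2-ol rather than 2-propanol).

1-fluorooctan-4-ol

The longest carbon chain that includes the –OH group has 8 carbons, so the parent hydride is octane.
The principal characteristic group is an alcohol (–OH), named with the suffix -ol.
The numbering direction is chosen so that numbering from this end puts the hydroxyl group at C-4 rather than C-5.
This places the hydroxyl at C-4; a fluoro group at C-1.
The name is 1-fluorooctan-4-ol.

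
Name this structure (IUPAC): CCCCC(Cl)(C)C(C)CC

4-chloro-3,4-dimethyloctane

The longest continuous carbon chain has 8 atoms, so the parent hydride is octane.
Choose the numbering such that the substituent locant set {3,4,4} is lower than {5,5,6} at the first point of difference.
This places a chloro group at C-4; methyl groups at C-3 and C-4.
Substituent prefixes are cited in alphabetical order (multiplying prefixes like di-/tri- are ignored for ordering).
Assembling the pieces gives 4-chloro-3,4-dimethyloctane.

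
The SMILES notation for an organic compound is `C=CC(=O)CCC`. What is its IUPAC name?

The longest chain bearing the carbonyl and the multiple bond is 6 carbons long (hexane).
The principal characteristic group is a ketone (C=O on an internal carbon), named with the suffix -one.
The chain contains a C=C double bond, so the unsaturation ending is -ene.
The numbering direction is chosen so that numbering from this end puts the carbonyl group at C-3 rather than C-4.
That gives the carbonyl at C-3; the double bond between C-1 and C-2.
Assembling the pieces gives hex-1-en-3-one.

hex-1-en-3-one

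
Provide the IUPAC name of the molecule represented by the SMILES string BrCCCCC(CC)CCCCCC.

The parent chain contains 11 carbons (undecane).
Choose the numbering such that the substituent locant set {1,5} is lower than {7,11} at the first point of difference.
That gives a bromo group at C-1; an ethyl group at C-5.
Substituent prefixes are cited in alphabetical order (multiplying prefixes like di-/tri- are ignored for ordering).
Assembling the pieces gives 1-bromo-5-ethylundecane.

1-bromo-5-ethylundecane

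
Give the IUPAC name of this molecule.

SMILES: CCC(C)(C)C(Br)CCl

2-bromo-1-chloro-3,3-dimethylpentane

The parent chain contains 5 carbons (pentane).
Number the chain so that the substituent locant set {1,2,3,3} is lower than {3,3,4,5} at the first point of difference.
This places a bromo group at C-2; a chloro group at C-1; two methyl groups at C-3.
Substituent prefixes are cited in alphabetical order (multiplying prefixes like di-/tri- are ignored for ordering).
The name is 2-bromo-1-chloro-3,3-dimethylpentane.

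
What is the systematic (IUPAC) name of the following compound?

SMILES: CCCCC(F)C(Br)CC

The parent chain contains 8 carbons (octane).
The numbering direction is chosen so that the substituent locant set {3,4} is lower than {5,6} at the first point of difference.
With this numbering: a bromo group at C-3; a fluoro group at C-4.
Substituent prefixes are cited in alphabetical order (multiplying prefixes like di-/tri- are ignored for ordering).
Putting it together: 3-bromo-4-fluorooctane.

3-bromo-4-fluorooctane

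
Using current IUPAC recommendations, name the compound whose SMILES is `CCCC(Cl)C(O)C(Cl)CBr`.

The longest carbon chain that includes the –OH group has 7 carbons, so the parent hydride is heptane.
The principal characteristic group is an alcohol (–OH), named with the suffix -ol.
The numbering direction is chosen so that numbering from this end puts the hydroxyl group at C-3 rather than C-5.
That gives the hydroxyl at C-3; a bromo group at C-1; chloro groups at C-2 and C-4.
Substituent prefixes are cited in alphabetical order (multiplying prefixes like di-/tri- are ignored for ordering).
Assembling the pieces gives 1-bromo-2,4-dichloroheptan-3-ol.

1-bromo-2,4-dichloroheptan-3-ol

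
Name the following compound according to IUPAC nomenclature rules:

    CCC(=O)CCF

Counting along the main chain through the carbonyl gives 5 carbons: the parent is pentane.
The principal characteristic group is a ketone (C=O on an internal carbon), named with the suffix -one.
The numbering direction is chosen so that the substituent locant set {1} is lower than {5} at the first point of difference.
With this numbering: the carbonyl at C-3; a fluoro group at C-1.
Assembling the pieces gives 1-fluoropentan-3-one.

1-fluoropentan-3-one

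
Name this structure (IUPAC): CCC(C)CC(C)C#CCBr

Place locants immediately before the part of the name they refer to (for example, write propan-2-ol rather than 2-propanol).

The longest carbon chain that includes the multiple bond has 8 carbons, so the parent hydride is octane.
There is one C≡C triple bond, indicated by the ending -yne.
The numbering direction is chosen so that numbering from this end puts the triple bond at C-2 rather than C-6.
That gives the triple bond between C-2 and C-3; a bromo group at C-1; methyl groups at C-4 and C-6.
The substituents are ordered alphabetically, ignoring any di-/tri- multipliers.
Putting it together: 1-bromo-4,6-dimethyloct-2-yne.

1-bromo-4,6-dimethyloct-2-yne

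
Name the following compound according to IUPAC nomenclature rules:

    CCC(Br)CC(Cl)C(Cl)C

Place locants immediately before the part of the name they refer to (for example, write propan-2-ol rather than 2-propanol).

5-bromo-2,3-dichloroheptane

The parent chain contains 7 carbons (heptane).
The numbering direction is chosen so that the substituent locant set {2,3,5} is lower than {3,5,6} at the first point of difference.
With this numbering: a bromo group at C-5; chloro groups at C-2 and C-3.
Substituent prefixes are cited in alphabetical order (multiplying prefixes like di-/tri- are ignored for ordering).
Putting it together: 5-bromo-2,3-dichloroheptane.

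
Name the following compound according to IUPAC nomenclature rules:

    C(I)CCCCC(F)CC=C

4-fluoro-9-iodonon-1-ene

Counting along the main chain through the multiple bond gives 9 carbons: the parent is nonane.
There is one C=C double bond, indicated by the ending -ene.
Number the chain so that numbering from this end puts the double bond at C-1 rather than C-8.
With this numbering: the double bond between C-1 and C-2; a fluoro group at C-4; an iodo group at C-9.
The substituents are ordered alphabetically, ignoring any di-/tri- multipliers.
Assembling the pieces gives 4-fluoro-9-iodonon-1-ene.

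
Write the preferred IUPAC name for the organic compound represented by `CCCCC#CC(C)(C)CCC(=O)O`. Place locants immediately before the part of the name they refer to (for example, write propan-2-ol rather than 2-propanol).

The longest chain bearing the –COOH group and the multiple bond is 10 carbons long (decane).
A carboxylic acid (terminal –COOH) is the principal characteristic group, giving the suffix -oic acid.
The chain contains a C≡C triple bond, so the unsaturation ending is -yne.
Choose the numbering such that the carboxylic acid carbon is C-1 by definition.
This places the triple bond between C-5 and C-6; two methyl groups at C-4.
The name is 4,4-dimethyldec-5-ynoic acid.

4,4-dimethyldec-5-ynoic acid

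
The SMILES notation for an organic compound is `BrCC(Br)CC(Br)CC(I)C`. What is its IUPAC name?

The longest continuous carbon chain has 7 atoms, so the parent hydride is heptane.
The numbering direction is chosen so that the substituent locant set {1,2,4,6} is lower than {2,4,6,7} at the first point of difference.
With this numbering: bromo groups at C-1 and C-2 and C-4; an iodo group at C-6.
Prefixes are listed alphabetically: bromo, iodo.
Assembling the pieces gives 1,2,4-tribromo-6-iodoheptane.

1,2,4-tribromo-6-iodoheptane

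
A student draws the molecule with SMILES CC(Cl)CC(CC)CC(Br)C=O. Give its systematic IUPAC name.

The longest chain bearing the –CHO group is 7 carbons long (heptane).
The principal characteristic group is an aldehyde (terminal –CHO), named with the suffix -al.
The numbering direction is chosen so that the aldehyde carbon is C-1 by definition.
With this numbering: a bromo group at C-2; a chloro group at C-6; an ethyl group at C-4.
Substituent prefixes are cited in alphabetical order (multiplying prefixes like di-/tri- are ignored for ordering).
Assembling the pieces gives 2-bromo-6-chloro-4-ethylheptanal.

2-bromo-6-chloro-4-ethylheptanal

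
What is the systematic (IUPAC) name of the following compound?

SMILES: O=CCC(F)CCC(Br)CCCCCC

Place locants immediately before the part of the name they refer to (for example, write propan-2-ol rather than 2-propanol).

Counting along the main chain through the –CHO group gives 12 carbons: the parent is dodecane.
The principal characteristic group is an aldehyde (terminal –CHO), named with the suffix -al.
Number the chain so that the aldehyde carbon is C-1 by definition.
That gives a bromo group at C-6; a fluoro group at C-3.
Substituent prefixes are cited in alphabetical order (multiplying prefixes like di-/tri- are ignored for ordering).
The name is 6-bromo-3-fluorododecanal.

6-bromo-3-fluorododecanal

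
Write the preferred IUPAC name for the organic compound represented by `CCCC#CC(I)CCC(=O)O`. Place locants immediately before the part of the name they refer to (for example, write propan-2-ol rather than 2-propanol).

The longest carbon chain that includes the –COOH group and the multiple bond has 9 carbons, so the parent hydride is nonane.
A carboxylic acid (terminal –COOH) is the principal characteristic group, giving the suffix -oic acid.
The chain contains a C≡C triple bond, so the unsaturation ending is -yne.
The numbering direction is chosen so that the carboxylic acid carbon is C-1 by definition.
That gives the triple bond between C-5 and C-6; an iodo group at C-4.
The name is 4-iodonon-5-ynoic acid.

4-iodonon-5-ynoic acid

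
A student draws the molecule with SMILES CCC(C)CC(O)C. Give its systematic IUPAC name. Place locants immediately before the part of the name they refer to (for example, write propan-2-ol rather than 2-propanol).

4-methylhexan-2-ol

The longest chain bearing the –OH group is 6 carbons long (hexane).
An alcohol (–OH) is the principal characteristic group, giving the suffix -ol.
Choose the numbering such that numbering from this end puts the hydroxyl group at C-2 rather than C-5.
This places the hydroxyl at C-2; a methyl group at C-4.
The name is 4-methylhexan-2-ol.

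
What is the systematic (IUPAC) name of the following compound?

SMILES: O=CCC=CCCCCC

The longest chain bearing the –CHO group and the multiple bond is 9 carbons long (nonane).
The principal characteristic group is an aldehyde (terminal –CHO), named with the suffix -al.
There is one C=C double bond, indicated by the ending -ene.
Number the chain so that the aldehyde carbon is C-1 by definition.
With this numbering: the double bond between C-3 and C-4.
Assembling the pieces gives non-3-enal.

non-3-enal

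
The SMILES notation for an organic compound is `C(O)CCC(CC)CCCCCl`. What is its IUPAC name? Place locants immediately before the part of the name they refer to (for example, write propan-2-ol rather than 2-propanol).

8-chloro-4-ethyloctan-1-ol

The longest carbon chain that includes the –OH group has 8 carbons, so the parent hydride is octane.
The principal characteristic group is an alcohol (–OH), named with the suffix -ol.
The numbering direction is chosen so that numbering from this end puts the hydroxyl group at C-1 rather than C-8.
This places the hydroxyl at C-1; a chloro group at C-8; an ethyl group at C-4.
Prefixes are listed alphabetically: chloro, ethyl.
Assembling the pieces gives 8-chloro-4-ethyloctan-1-ol.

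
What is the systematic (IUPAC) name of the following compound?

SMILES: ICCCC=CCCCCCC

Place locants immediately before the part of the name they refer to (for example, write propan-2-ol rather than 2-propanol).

1-iodoundec-4-ene

The longest carbon chain that includes the multiple bond has 11 carbons, so the parent hydride is undecane.
There is one C=C double bond, indicated by the ending -ene.
Number the chain so that numbering from this end puts the double bond at C-4 rather than C-7.
With this numbering: the double bond between C-4 and C-5; an iodo group at C-1.
Assembling the pieces gives 1-iodoundec-4-ene.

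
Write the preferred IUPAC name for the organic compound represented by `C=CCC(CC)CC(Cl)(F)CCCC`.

The longest chain bearing the multiple bond is 10 carbons long (decane).
The chain contains a C=C double bond, so the unsaturation ending is -ene.
Choose the numbering such that numbering from this end puts the double bond at C-1 rather than C-9.
With this numbering: the double bond between C-1 and C-2; a chloro group at C-6; an ethyl group at C-4; a fluoro group at C-6.
The substituents are ordered alphabetically, ignoring any di-/tri- multipliers.
The name is 6-chloro-4-ethyl-6-fluorodec-1-ene.

6-chloro-4-ethyl-6-fluorodec-1-ene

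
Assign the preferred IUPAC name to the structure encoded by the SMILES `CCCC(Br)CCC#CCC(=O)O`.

Counting along the main chain through the –COOH group and the multiple bond gives 10 carbons: the parent is decane.
The highest-priority functional group is a carboxylic acid (terminal –COOH), so the name ends in -oic acid.
A C≡C triple bond in the chain gives the infix -yne-.
Number the chain so that the carboxylic acid carbon is C-1 by definition.
With this numbering: the triple bond between C-3 and C-4; a bromo group at C-7.
The name is 7-bromodec-3-ynoic acid.

7-bromodec-3-ynoic acid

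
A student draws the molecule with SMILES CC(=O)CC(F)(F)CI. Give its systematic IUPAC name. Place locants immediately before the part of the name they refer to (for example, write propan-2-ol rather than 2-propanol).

4,4-difluoro-5-iodopentan-2-one

The longest carbon chain that includes the carbonyl has 5 carbons, so the parent hydride is pentane.
A ketone (C=O on an internal carbon) is the principal characteristic group, giving the suffix -one.
The numbering direction is chosen so that numbering from this end puts the carbonyl group at C-2 rather than C-4.
This places the carbonyl at C-2; two fluoro groups at C-4; an iodo group at C-5.
Prefixes are listed alphabetically: fluoro, iodo.
Assembling the pieces gives 4,4-difluoro-5-iodopentan-2-one.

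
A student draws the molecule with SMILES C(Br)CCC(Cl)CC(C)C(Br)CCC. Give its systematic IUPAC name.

The longest continuous carbon chain has 10 atoms, so the parent hydride is decane.
Number the chain so that the substituent locant set {1,4,6,7} is lower than {4,5,7,10} at the first point of difference.
This places bromo groups at C-1 and C-7; a chloro group at C-4; a methyl group at C-6.
Prefixes are listed alphabetically: bromo, chloro, methyl.
Putting it together: 1,7-dibromo-4-chloro-6-methyldecane.

1,7-dibromo-4-chloro-6-methyldecane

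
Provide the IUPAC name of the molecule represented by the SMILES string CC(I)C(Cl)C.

The longest continuous carbon chain has 4 atoms, so the parent hydride is butane.
The numbering direction is chosen so that the locant sets are identical either way, so the alphabetically earlier chloro substituent takes the lower locant (2 rather than 3).
With this numbering: a chloro group at C-2; an iodo group at C-3.
Prefixes are listed alphabetically: chloro, iodo.
The name is 2-chloro-3-iodobutane.

2-chloro-3-iodobutane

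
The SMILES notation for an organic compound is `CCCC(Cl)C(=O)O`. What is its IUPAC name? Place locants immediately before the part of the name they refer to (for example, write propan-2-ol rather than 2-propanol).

The longest carbon chain that includes the –COOH group has 5 carbons, so the parent hydride is pentane.
The principal characteristic group is a carboxylic acid (terminal –COOH), named with the suffix -oic acid.
The numbering direction is chosen so that the carboxylic acid carbon is C-1 by definition.
With this numbering: a chloro group at C-2.
Assembling the pieces gives 2-chloropentanoic acid.

2-chloropentanoic acid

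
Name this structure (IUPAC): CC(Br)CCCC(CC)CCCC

2-bromo-6-ethyldecane

The longest carbon chain is 10 atoms: the parent is decane.
The numbering direction is chosen so that the substituent locant set {2,6} is lower than {5,9} at the first point of difference.
This places a bromo group at C-2; an ethyl group at C-6.
Prefixes are listed alphabetically: bromo, ethyl.
Putting it together: 2-bromo-6-ethyldecane.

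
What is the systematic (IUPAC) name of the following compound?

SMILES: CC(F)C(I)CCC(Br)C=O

The longest chain bearing the –CHO group is 7 carbons long (heptane).
The principal characteristic group is an aldehyde (terminal –CHO), named with the suffix -al.
Choose the numbering such that the aldehyde carbon is C-1 by definition.
This places a bromo group at C-2; a fluoro group at C-6; an iodo group at C-5.
The substituents are ordered alphabetically, ignoring any di-/tri- multipliers.
Putting it together: 2-bromo-6-fluoro-5-iodoheptanal.

2-bromo-6-fluoro-5-iodoheptanal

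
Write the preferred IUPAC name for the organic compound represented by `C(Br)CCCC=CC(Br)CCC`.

The longest carbon chain that includes the multiple bond has 10 carbons, so the parent hydride is decane.
The chain contains a C=C double bond, so the unsaturation ending is -ene.
The numbering direction is chosen so that the substituent locant set {1,7} is lower than {4,10} at the first point of difference.
With this numbering: the double bond between C-5 and C-6; bromo groups at C-1 and C-7.
Assembling the pieces gives 1,7-dibromodec-5-ene.

1,7-dibromodec-5-ene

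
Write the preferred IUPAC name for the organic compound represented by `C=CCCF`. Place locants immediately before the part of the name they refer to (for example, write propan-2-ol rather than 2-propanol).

Counting along the main chain through the multiple bond gives 4 carbons: the parent is butane.
The chain contains a C=C double bond, so the unsaturation ending is -ene.
Choose the numbering such that numbering from this end puts the double bond at C-1 rather than C-3.
With this numbering: the double bond between C-1 and C-2; a fluoro group at C-4.
Putting it together: 4-fluorobut-1-ene.

4-fluorobut-1-ene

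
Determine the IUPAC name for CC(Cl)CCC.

The parent chain contains 5 carbons (pentane).
Number the chain so that the substituent locant set {2} is lower than {4} at the first point of difference.
That gives a chloro group at C-2.
The name is 2-chloropentane.

2-chloropentane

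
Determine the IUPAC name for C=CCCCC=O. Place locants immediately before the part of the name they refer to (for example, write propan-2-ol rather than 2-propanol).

The longest chain bearing the –CHO group and the multiple bond is 6 carbons long (hexane).
The principal characteristic group is an aldehyde (terminal –CHO), named with the suffix -al.
The chain contains a C=C double bond, so the unsaturation ending is -ene.
The numbering direction is chosen so that the aldehyde carbon is C-1 by definition.
That gives the double bond between C-5 and C-6.
Putting it together: hex-5-enal.

hex-5-enal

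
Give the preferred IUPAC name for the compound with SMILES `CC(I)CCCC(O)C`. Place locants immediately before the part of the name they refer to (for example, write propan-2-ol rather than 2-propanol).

The longest carbon chain that includes the –OH group has 7 carbons, so the parent hydride is heptane.
The highest-priority functional group is an alcohol (–OH), so the name ends in -ol.
The numbering direction is chosen so that numbering from this end puts the hydroxyl group at C-2 rather than C-6.
This places the hydroxyl at C-2; an iodo group at C-6.
Assembling the pieces gives 6-iodoheptan-2-ol.

6-iodoheptan-2-ol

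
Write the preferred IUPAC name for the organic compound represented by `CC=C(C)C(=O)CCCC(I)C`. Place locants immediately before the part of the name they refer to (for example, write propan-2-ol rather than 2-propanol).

8-iodo-3-methylnon-2-en-4-one

The longest chain bearing the carbonyl and the multiple bond is 9 carbons long (nonane).
A ketone (C=O on an internal carbon) is the principal characteristic group, giving the suffix -one.
A C=C double bond in the chain gives the infix -ene-.
Choose the numbering such that numbering from this end puts the carbonyl group at C-4 rather than C-6.
With this numbering: the carbonyl at C-4; the double bond between C-2 and C-3; an iodo group at C-8; a methyl group at C-3.
The substituents are ordered alphabetically, ignoring any di-/tri- multipliers.
Assembling the pieces gives 8-iodo-3-methylnon-2-en-4-one.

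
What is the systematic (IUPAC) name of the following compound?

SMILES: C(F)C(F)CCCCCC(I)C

The parent chain contains 9 carbons (nonane).
Choose the numbering such that the substituent locant set {1,2,8} is lower than {2,8,9} at the first point of difference.
With this numbering: fluoro groups at C-1 and C-2; an iodo group at C-8.
Substituent prefixes are cited in alphabetical order (multiplying prefixes like di-/tri- are ignored for ordering).
Putting it together: 1,2-difluoro-8-iodononane.

1,2-difluoro-8-iodononane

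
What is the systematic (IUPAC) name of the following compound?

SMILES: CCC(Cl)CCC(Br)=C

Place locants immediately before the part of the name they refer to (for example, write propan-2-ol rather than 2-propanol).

2-bromo-5-chlorohept-1-ene

The longest chain bearing the multiple bond is 7 carbons long (heptane).
A C=C double bond in the chain gives the infix -ene-.
Number the chain so that numbering from this end puts the double bond at C-1 rather than C-6.
With this numbering: the double bond between C-1 and C-2; a bromo group at C-2; a chloro group at C-5.
Prefixes are listed alphabetically: bromo, chloro.
Assembling the pieces gives 2-bromo-5-chlorohept-1-ene.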